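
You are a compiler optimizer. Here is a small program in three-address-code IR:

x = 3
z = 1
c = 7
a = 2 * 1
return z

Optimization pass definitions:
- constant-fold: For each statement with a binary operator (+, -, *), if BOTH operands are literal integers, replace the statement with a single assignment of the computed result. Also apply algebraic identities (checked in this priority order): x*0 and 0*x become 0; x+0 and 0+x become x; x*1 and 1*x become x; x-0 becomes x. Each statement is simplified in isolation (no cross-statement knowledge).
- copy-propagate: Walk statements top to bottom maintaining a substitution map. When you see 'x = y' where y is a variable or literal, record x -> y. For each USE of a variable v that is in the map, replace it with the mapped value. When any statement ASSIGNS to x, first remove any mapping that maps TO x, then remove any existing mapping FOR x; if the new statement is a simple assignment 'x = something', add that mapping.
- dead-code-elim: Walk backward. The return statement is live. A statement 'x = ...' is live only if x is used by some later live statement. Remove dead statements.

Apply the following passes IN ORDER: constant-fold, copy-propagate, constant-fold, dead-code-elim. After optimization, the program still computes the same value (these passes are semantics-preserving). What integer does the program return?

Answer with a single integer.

Initial IR:
  x = 3
  z = 1
  c = 7
  a = 2 * 1
  return z
After constant-fold (5 stmts):
  x = 3
  z = 1
  c = 7
  a = 2
  return z
After copy-propagate (5 stmts):
  x = 3
  z = 1
  c = 7
  a = 2
  return 1
After constant-fold (5 stmts):
  x = 3
  z = 1
  c = 7
  a = 2
  return 1
After dead-code-elim (1 stmts):
  return 1
Evaluate:
  x = 3  =>  x = 3
  z = 1  =>  z = 1
  c = 7  =>  c = 7
  a = 2 * 1  =>  a = 2
  return z = 1

Answer: 1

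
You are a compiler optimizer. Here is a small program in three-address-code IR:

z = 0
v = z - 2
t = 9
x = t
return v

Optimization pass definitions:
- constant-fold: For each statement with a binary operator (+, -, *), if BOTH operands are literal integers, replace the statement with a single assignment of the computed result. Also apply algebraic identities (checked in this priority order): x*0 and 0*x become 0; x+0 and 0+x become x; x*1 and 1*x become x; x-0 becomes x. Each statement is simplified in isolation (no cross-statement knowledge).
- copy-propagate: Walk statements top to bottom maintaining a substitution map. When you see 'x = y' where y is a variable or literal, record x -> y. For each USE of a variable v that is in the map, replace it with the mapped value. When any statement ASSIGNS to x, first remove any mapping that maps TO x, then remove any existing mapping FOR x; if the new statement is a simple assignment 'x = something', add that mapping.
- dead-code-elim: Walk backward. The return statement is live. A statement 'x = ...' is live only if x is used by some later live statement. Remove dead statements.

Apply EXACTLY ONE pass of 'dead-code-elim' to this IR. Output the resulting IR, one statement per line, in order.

Applying dead-code-elim statement-by-statement:
  [5] return v  -> KEEP (return); live=['v']
  [4] x = t  -> DEAD (x not live)
  [3] t = 9  -> DEAD (t not live)
  [2] v = z - 2  -> KEEP; live=['z']
  [1] z = 0  -> KEEP; live=[]
Result (3 stmts):
  z = 0
  v = z - 2
  return v

Answer: z = 0
v = z - 2
return v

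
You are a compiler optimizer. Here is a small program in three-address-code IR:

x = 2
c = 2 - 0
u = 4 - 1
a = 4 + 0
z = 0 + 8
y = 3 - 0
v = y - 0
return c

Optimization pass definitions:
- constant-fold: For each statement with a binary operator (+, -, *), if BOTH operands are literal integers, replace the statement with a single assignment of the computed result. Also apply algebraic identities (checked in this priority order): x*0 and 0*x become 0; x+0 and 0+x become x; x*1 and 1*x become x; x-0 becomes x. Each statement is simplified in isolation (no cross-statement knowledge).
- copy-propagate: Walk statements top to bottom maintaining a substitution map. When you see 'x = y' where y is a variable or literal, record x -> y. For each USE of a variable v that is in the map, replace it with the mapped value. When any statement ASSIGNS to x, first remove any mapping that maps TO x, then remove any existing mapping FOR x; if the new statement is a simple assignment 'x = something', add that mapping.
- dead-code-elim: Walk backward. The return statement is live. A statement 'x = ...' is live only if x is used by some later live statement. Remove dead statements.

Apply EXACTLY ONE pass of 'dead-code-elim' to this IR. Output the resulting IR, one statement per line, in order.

Answer: c = 2 - 0
return c

Derivation:
Applying dead-code-elim statement-by-statement:
  [8] return c  -> KEEP (return); live=['c']
  [7] v = y - 0  -> DEAD (v not live)
  [6] y = 3 - 0  -> DEAD (y not live)
  [5] z = 0 + 8  -> DEAD (z not live)
  [4] a = 4 + 0  -> DEAD (a not live)
  [3] u = 4 - 1  -> DEAD (u not live)
  [2] c = 2 - 0  -> KEEP; live=[]
  [1] x = 2  -> DEAD (x not live)
Result (2 stmts):
  c = 2 - 0
  return c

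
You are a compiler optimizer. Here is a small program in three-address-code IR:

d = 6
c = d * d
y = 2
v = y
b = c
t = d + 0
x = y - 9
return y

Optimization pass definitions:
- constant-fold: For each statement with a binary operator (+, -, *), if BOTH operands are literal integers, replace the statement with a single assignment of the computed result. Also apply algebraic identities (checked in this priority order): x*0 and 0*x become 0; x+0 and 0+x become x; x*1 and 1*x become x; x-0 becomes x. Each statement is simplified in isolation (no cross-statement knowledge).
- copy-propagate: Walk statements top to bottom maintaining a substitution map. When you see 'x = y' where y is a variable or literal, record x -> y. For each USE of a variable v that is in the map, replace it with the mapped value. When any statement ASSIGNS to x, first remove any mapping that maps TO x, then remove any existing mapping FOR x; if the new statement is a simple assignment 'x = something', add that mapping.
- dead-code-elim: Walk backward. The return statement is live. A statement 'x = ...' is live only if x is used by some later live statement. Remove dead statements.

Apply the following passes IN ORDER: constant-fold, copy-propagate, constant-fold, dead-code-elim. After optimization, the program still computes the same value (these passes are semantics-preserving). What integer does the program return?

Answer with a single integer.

Answer: 2

Derivation:
Initial IR:
  d = 6
  c = d * d
  y = 2
  v = y
  b = c
  t = d + 0
  x = y - 9
  return y
After constant-fold (8 stmts):
  d = 6
  c = d * d
  y = 2
  v = y
  b = c
  t = d
  x = y - 9
  return y
After copy-propagate (8 stmts):
  d = 6
  c = 6 * 6
  y = 2
  v = 2
  b = c
  t = 6
  x = 2 - 9
  return 2
After constant-fold (8 stmts):
  d = 6
  c = 36
  y = 2
  v = 2
  b = c
  t = 6
  x = -7
  return 2
After dead-code-elim (1 stmts):
  return 2
Evaluate:
  d = 6  =>  d = 6
  c = d * d  =>  c = 36
  y = 2  =>  y = 2
  v = y  =>  v = 2
  b = c  =>  b = 36
  t = d + 0  =>  t = 6
  x = y - 9  =>  x = -7
  return y = 2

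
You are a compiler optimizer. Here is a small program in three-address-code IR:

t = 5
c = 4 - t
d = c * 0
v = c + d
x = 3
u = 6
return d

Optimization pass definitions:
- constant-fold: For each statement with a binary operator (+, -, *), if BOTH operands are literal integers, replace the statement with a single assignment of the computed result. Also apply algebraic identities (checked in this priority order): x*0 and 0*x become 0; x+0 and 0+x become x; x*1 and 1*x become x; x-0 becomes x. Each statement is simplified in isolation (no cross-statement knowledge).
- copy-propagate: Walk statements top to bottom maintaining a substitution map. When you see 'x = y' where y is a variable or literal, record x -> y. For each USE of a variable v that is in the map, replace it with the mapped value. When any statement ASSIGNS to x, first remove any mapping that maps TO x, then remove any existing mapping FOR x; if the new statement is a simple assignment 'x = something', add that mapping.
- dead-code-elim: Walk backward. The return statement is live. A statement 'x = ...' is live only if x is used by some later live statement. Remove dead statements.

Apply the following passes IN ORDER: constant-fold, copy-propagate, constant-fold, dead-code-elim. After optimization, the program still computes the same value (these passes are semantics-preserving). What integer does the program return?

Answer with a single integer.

Initial IR:
  t = 5
  c = 4 - t
  d = c * 0
  v = c + d
  x = 3
  u = 6
  return d
After constant-fold (7 stmts):
  t = 5
  c = 4 - t
  d = 0
  v = c + d
  x = 3
  u = 6
  return d
After copy-propagate (7 stmts):
  t = 5
  c = 4 - 5
  d = 0
  v = c + 0
  x = 3
  u = 6
  return 0
After constant-fold (7 stmts):
  t = 5
  c = -1
  d = 0
  v = c
  x = 3
  u = 6
  return 0
After dead-code-elim (1 stmts):
  return 0
Evaluate:
  t = 5  =>  t = 5
  c = 4 - t  =>  c = -1
  d = c * 0  =>  d = 0
  v = c + d  =>  v = -1
  x = 3  =>  x = 3
  u = 6  =>  u = 6
  return d = 0

Answer: 0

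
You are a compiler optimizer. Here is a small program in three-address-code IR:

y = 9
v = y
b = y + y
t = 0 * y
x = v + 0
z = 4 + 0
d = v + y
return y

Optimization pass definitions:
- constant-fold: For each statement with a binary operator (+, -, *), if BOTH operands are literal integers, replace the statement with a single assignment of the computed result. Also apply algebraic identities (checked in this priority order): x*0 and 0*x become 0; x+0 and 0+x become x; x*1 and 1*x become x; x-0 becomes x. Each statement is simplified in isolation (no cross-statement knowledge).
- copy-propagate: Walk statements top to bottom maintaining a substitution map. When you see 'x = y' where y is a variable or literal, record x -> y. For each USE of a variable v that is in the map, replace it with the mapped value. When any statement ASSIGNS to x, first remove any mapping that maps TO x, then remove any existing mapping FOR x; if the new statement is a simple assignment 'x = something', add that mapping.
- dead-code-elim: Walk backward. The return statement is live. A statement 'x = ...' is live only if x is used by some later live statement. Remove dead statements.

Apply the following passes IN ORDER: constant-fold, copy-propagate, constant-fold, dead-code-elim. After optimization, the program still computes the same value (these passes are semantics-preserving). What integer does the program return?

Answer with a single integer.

Answer: 9

Derivation:
Initial IR:
  y = 9
  v = y
  b = y + y
  t = 0 * y
  x = v + 0
  z = 4 + 0
  d = v + y
  return y
After constant-fold (8 stmts):
  y = 9
  v = y
  b = y + y
  t = 0
  x = v
  z = 4
  d = v + y
  return y
After copy-propagate (8 stmts):
  y = 9
  v = 9
  b = 9 + 9
  t = 0
  x = 9
  z = 4
  d = 9 + 9
  return 9
After constant-fold (8 stmts):
  y = 9
  v = 9
  b = 18
  t = 0
  x = 9
  z = 4
  d = 18
  return 9
After dead-code-elim (1 stmts):
  return 9
Evaluate:
  y = 9  =>  y = 9
  v = y  =>  v = 9
  b = y + y  =>  b = 18
  t = 0 * y  =>  t = 0
  x = v + 0  =>  x = 9
  z = 4 + 0  =>  z = 4
  d = v + y  =>  d = 18
  return y = 9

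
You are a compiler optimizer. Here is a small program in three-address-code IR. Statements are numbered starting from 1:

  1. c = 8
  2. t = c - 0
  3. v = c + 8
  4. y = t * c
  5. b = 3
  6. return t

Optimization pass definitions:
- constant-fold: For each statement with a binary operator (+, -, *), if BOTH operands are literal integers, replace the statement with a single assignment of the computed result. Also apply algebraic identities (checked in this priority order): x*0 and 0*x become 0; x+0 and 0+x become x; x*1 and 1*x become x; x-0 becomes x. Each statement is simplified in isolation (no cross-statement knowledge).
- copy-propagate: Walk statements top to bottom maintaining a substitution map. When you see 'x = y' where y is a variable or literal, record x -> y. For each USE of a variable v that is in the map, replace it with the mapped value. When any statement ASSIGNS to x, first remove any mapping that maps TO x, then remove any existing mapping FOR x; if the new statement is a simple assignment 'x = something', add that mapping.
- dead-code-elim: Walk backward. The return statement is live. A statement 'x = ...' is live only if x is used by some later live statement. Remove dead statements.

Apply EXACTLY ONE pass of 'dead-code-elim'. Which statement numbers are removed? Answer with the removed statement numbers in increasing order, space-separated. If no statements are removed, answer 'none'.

Answer: 3 4 5

Derivation:
Backward liveness scan:
Stmt 1 'c = 8': KEEP (c is live); live-in = []
Stmt 2 't = c - 0': KEEP (t is live); live-in = ['c']
Stmt 3 'v = c + 8': DEAD (v not in live set ['t'])
Stmt 4 'y = t * c': DEAD (y not in live set ['t'])
Stmt 5 'b = 3': DEAD (b not in live set ['t'])
Stmt 6 'return t': KEEP (return); live-in = ['t']
Removed statement numbers: [3, 4, 5]
Surviving IR:
  c = 8
  t = c - 0
  return t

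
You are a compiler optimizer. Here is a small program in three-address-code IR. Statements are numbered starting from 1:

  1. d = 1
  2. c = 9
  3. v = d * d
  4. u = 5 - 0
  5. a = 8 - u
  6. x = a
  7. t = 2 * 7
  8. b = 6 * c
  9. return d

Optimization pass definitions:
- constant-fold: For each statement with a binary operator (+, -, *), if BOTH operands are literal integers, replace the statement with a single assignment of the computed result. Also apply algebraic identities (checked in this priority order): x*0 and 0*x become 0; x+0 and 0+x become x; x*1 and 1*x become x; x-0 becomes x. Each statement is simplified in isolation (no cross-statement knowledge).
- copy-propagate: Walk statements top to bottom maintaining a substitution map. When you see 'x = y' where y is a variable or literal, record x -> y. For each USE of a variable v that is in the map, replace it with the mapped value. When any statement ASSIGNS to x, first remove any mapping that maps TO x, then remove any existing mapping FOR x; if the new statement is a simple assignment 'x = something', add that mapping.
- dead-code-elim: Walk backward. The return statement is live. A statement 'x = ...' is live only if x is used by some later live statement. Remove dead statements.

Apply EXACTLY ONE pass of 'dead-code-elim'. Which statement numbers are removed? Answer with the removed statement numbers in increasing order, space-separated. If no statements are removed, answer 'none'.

Answer: 2 3 4 5 6 7 8

Derivation:
Backward liveness scan:
Stmt 1 'd = 1': KEEP (d is live); live-in = []
Stmt 2 'c = 9': DEAD (c not in live set ['d'])
Stmt 3 'v = d * d': DEAD (v not in live set ['d'])
Stmt 4 'u = 5 - 0': DEAD (u not in live set ['d'])
Stmt 5 'a = 8 - u': DEAD (a not in live set ['d'])
Stmt 6 'x = a': DEAD (x not in live set ['d'])
Stmt 7 't = 2 * 7': DEAD (t not in live set ['d'])
Stmt 8 'b = 6 * c': DEAD (b not in live set ['d'])
Stmt 9 'return d': KEEP (return); live-in = ['d']
Removed statement numbers: [2, 3, 4, 5, 6, 7, 8]
Surviving IR:
  d = 1
  return d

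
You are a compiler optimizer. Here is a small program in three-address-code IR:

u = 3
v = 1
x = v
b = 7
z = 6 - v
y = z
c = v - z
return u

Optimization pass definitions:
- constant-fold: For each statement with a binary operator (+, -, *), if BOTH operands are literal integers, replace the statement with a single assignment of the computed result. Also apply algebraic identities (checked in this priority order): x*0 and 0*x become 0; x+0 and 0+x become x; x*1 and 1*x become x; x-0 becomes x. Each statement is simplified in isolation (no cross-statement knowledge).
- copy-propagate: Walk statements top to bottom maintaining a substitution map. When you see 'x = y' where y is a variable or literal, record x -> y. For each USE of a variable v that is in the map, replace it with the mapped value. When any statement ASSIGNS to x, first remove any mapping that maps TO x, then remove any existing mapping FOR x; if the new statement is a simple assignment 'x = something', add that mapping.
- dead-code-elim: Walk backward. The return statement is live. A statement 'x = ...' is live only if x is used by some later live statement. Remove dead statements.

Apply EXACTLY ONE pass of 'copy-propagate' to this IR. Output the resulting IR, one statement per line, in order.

Answer: u = 3
v = 1
x = 1
b = 7
z = 6 - 1
y = z
c = 1 - z
return 3

Derivation:
Applying copy-propagate statement-by-statement:
  [1] u = 3  (unchanged)
  [2] v = 1  (unchanged)
  [3] x = v  -> x = 1
  [4] b = 7  (unchanged)
  [5] z = 6 - v  -> z = 6 - 1
  [6] y = z  (unchanged)
  [7] c = v - z  -> c = 1 - z
  [8] return u  -> return 3
Result (8 stmts):
  u = 3
  v = 1
  x = 1
  b = 7
  z = 6 - 1
  y = z
  c = 1 - z
  return 3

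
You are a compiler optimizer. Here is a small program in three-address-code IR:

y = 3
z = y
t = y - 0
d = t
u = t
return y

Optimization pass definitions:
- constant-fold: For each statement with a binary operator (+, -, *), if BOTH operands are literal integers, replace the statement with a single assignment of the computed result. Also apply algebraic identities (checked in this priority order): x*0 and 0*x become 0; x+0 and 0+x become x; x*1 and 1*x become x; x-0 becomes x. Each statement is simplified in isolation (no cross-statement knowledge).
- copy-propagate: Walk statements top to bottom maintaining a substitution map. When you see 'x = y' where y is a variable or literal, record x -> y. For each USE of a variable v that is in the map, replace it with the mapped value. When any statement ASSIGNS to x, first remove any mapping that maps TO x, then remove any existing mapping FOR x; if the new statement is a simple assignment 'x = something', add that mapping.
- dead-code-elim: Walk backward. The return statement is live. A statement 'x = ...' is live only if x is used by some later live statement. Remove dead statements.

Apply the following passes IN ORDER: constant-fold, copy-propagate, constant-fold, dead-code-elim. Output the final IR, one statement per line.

Initial IR:
  y = 3
  z = y
  t = y - 0
  d = t
  u = t
  return y
After constant-fold (6 stmts):
  y = 3
  z = y
  t = y
  d = t
  u = t
  return y
After copy-propagate (6 stmts):
  y = 3
  z = 3
  t = 3
  d = 3
  u = 3
  return 3
After constant-fold (6 stmts):
  y = 3
  z = 3
  t = 3
  d = 3
  u = 3
  return 3
After dead-code-elim (1 stmts):
  return 3

Answer: return 3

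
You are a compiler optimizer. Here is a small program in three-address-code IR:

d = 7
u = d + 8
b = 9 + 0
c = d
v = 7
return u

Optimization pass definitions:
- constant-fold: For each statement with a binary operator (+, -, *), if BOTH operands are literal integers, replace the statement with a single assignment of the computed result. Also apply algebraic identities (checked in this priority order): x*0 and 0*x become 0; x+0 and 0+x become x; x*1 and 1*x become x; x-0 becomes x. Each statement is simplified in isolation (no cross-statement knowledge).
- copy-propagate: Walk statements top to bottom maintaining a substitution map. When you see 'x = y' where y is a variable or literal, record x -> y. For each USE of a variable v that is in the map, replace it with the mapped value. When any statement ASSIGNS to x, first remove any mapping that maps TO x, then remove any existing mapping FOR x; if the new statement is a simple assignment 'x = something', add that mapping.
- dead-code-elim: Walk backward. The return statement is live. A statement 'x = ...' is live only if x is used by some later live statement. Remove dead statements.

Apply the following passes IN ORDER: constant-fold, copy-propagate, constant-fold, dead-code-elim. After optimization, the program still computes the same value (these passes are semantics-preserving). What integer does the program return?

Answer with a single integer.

Answer: 15

Derivation:
Initial IR:
  d = 7
  u = d + 8
  b = 9 + 0
  c = d
  v = 7
  return u
After constant-fold (6 stmts):
  d = 7
  u = d + 8
  b = 9
  c = d
  v = 7
  return u
After copy-propagate (6 stmts):
  d = 7
  u = 7 + 8
  b = 9
  c = 7
  v = 7
  return u
After constant-fold (6 stmts):
  d = 7
  u = 15
  b = 9
  c = 7
  v = 7
  return u
After dead-code-elim (2 stmts):
  u = 15
  return u
Evaluate:
  d = 7  =>  d = 7
  u = d + 8  =>  u = 15
  b = 9 + 0  =>  b = 9
  c = d  =>  c = 7
  v = 7  =>  v = 7
  return u = 15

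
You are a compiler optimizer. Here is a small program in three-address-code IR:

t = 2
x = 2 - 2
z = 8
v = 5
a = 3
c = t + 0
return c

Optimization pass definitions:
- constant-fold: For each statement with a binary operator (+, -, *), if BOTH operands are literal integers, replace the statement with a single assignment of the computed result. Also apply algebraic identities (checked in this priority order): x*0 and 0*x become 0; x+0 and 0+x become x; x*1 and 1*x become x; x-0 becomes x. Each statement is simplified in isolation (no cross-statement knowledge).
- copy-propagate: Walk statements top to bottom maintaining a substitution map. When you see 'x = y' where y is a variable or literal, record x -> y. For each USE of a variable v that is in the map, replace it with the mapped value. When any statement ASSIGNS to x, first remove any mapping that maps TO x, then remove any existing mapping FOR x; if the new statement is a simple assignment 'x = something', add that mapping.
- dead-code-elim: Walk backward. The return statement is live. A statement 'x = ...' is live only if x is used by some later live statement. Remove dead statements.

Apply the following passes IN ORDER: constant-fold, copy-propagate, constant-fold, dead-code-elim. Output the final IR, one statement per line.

Initial IR:
  t = 2
  x = 2 - 2
  z = 8
  v = 5
  a = 3
  c = t + 0
  return c
After constant-fold (7 stmts):
  t = 2
  x = 0
  z = 8
  v = 5
  a = 3
  c = t
  return c
After copy-propagate (7 stmts):
  t = 2
  x = 0
  z = 8
  v = 5
  a = 3
  c = 2
  return 2
After constant-fold (7 stmts):
  t = 2
  x = 0
  z = 8
  v = 5
  a = 3
  c = 2
  return 2
After dead-code-elim (1 stmts):
  return 2

Answer: return 2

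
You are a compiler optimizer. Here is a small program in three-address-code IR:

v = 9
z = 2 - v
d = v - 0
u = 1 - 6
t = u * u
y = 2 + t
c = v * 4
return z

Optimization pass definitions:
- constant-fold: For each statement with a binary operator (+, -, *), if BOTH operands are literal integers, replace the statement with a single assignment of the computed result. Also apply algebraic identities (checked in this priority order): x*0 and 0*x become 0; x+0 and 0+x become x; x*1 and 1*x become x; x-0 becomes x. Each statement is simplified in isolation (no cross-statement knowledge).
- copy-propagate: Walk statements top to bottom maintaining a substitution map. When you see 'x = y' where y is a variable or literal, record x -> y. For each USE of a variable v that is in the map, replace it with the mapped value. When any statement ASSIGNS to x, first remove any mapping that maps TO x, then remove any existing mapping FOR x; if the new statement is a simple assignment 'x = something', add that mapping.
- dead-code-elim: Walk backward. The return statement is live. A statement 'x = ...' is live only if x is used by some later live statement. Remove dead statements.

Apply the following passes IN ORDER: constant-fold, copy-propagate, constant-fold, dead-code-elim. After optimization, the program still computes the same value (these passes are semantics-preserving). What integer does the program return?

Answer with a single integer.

Initial IR:
  v = 9
  z = 2 - v
  d = v - 0
  u = 1 - 6
  t = u * u
  y = 2 + t
  c = v * 4
  return z
After constant-fold (8 stmts):
  v = 9
  z = 2 - v
  d = v
  u = -5
  t = u * u
  y = 2 + t
  c = v * 4
  return z
After copy-propagate (8 stmts):
  v = 9
  z = 2 - 9
  d = 9
  u = -5
  t = -5 * -5
  y = 2 + t
  c = 9 * 4
  return z
After constant-fold (8 stmts):
  v = 9
  z = -7
  d = 9
  u = -5
  t = 25
  y = 2 + t
  c = 36
  return z
After dead-code-elim (2 stmts):
  z = -7
  return z
Evaluate:
  v = 9  =>  v = 9
  z = 2 - v  =>  z = -7
  d = v - 0  =>  d = 9
  u = 1 - 6  =>  u = -5
  t = u * u  =>  t = 25
  y = 2 + t  =>  y = 27
  c = v * 4  =>  c = 36
  return z = -7

Answer: -7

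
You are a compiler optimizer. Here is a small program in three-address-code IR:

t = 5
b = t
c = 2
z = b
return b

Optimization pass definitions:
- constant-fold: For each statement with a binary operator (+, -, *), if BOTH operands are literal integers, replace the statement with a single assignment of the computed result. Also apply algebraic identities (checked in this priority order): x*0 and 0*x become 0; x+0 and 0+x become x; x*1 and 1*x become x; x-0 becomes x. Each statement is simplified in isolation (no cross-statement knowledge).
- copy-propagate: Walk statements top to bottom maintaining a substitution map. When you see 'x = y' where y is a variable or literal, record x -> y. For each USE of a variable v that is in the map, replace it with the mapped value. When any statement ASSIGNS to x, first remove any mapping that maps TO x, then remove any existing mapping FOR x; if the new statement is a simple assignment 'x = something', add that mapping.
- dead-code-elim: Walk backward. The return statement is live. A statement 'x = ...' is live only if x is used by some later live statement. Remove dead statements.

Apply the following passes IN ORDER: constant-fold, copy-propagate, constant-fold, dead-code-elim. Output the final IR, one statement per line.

Answer: return 5

Derivation:
Initial IR:
  t = 5
  b = t
  c = 2
  z = b
  return b
After constant-fold (5 stmts):
  t = 5
  b = t
  c = 2
  z = b
  return b
After copy-propagate (5 stmts):
  t = 5
  b = 5
  c = 2
  z = 5
  return 5
After constant-fold (5 stmts):
  t = 5
  b = 5
  c = 2
  z = 5
  return 5
After dead-code-elim (1 stmts):
  return 5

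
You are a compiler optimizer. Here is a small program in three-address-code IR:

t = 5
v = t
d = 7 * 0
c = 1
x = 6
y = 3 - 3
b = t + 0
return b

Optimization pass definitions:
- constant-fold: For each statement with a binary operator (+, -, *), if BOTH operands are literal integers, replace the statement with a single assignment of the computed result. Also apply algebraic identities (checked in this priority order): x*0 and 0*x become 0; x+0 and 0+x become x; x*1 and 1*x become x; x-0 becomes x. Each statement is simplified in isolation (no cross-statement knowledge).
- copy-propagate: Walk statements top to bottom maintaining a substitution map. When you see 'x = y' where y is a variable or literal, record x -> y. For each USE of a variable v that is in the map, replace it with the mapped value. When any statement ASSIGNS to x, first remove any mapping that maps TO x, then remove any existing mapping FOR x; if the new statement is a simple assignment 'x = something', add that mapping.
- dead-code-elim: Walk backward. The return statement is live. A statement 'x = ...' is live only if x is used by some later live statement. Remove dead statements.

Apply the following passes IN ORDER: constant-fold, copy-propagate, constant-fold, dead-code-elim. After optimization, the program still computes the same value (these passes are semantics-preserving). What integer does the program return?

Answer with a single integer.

Answer: 5

Derivation:
Initial IR:
  t = 5
  v = t
  d = 7 * 0
  c = 1
  x = 6
  y = 3 - 3
  b = t + 0
  return b
After constant-fold (8 stmts):
  t = 5
  v = t
  d = 0
  c = 1
  x = 6
  y = 0
  b = t
  return b
After copy-propagate (8 stmts):
  t = 5
  v = 5
  d = 0
  c = 1
  x = 6
  y = 0
  b = 5
  return 5
After constant-fold (8 stmts):
  t = 5
  v = 5
  d = 0
  c = 1
  x = 6
  y = 0
  b = 5
  return 5
After dead-code-elim (1 stmts):
  return 5
Evaluate:
  t = 5  =>  t = 5
  v = t  =>  v = 5
  d = 7 * 0  =>  d = 0
  c = 1  =>  c = 1
  x = 6  =>  x = 6
  y = 3 - 3  =>  y = 0
  b = t + 0  =>  b = 5
  return b = 5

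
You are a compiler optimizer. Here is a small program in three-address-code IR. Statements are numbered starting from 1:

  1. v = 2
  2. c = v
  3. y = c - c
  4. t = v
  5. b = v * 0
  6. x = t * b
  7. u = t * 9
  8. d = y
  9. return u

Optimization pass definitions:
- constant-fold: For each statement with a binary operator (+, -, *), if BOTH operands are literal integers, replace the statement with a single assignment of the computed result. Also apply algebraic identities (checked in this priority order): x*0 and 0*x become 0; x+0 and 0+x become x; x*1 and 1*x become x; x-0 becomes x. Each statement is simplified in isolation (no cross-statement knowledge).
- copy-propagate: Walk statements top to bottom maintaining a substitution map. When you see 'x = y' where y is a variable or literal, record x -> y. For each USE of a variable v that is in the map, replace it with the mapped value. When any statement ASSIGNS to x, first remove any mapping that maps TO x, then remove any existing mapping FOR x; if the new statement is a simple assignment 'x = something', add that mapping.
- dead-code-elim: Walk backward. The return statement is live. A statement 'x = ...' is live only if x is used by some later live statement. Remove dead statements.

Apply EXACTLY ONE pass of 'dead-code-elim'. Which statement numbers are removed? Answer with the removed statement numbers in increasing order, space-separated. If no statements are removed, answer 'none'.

Answer: 2 3 5 6 8

Derivation:
Backward liveness scan:
Stmt 1 'v = 2': KEEP (v is live); live-in = []
Stmt 2 'c = v': DEAD (c not in live set ['v'])
Stmt 3 'y = c - c': DEAD (y not in live set ['v'])
Stmt 4 't = v': KEEP (t is live); live-in = ['v']
Stmt 5 'b = v * 0': DEAD (b not in live set ['t'])
Stmt 6 'x = t * b': DEAD (x not in live set ['t'])
Stmt 7 'u = t * 9': KEEP (u is live); live-in = ['t']
Stmt 8 'd = y': DEAD (d not in live set ['u'])
Stmt 9 'return u': KEEP (return); live-in = ['u']
Removed statement numbers: [2, 3, 5, 6, 8]
Surviving IR:
  v = 2
  t = v
  u = t * 9
  return u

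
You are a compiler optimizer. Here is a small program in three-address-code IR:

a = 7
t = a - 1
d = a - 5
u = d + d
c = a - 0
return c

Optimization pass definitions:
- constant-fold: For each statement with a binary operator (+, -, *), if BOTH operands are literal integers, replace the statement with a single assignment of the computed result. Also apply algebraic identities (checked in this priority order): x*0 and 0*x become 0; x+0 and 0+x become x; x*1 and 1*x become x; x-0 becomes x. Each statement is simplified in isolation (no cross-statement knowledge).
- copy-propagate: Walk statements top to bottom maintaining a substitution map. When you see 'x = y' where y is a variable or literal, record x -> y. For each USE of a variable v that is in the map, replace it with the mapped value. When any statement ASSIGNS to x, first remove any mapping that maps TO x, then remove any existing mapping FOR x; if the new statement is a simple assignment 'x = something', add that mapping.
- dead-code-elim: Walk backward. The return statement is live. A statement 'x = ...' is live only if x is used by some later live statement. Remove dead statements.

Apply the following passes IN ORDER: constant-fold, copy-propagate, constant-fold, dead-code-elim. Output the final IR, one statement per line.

Initial IR:
  a = 7
  t = a - 1
  d = a - 5
  u = d + d
  c = a - 0
  return c
After constant-fold (6 stmts):
  a = 7
  t = a - 1
  d = a - 5
  u = d + d
  c = a
  return c
After copy-propagate (6 stmts):
  a = 7
  t = 7 - 1
  d = 7 - 5
  u = d + d
  c = 7
  return 7
After constant-fold (6 stmts):
  a = 7
  t = 6
  d = 2
  u = d + d
  c = 7
  return 7
After dead-code-elim (1 stmts):
  return 7

Answer: return 7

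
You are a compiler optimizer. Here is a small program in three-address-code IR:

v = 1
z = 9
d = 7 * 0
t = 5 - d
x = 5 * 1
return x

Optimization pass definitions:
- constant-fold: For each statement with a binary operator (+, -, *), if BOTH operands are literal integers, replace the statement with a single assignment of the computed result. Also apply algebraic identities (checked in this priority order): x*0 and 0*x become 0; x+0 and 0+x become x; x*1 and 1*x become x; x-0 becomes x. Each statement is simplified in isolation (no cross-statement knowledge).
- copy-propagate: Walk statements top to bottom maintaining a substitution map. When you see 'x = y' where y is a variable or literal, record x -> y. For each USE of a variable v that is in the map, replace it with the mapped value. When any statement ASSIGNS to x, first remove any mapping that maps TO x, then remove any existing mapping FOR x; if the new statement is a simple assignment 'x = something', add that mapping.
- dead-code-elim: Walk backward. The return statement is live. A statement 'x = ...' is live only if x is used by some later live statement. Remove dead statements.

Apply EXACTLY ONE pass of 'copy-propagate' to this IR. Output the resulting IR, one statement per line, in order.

Applying copy-propagate statement-by-statement:
  [1] v = 1  (unchanged)
  [2] z = 9  (unchanged)
  [3] d = 7 * 0  (unchanged)
  [4] t = 5 - d  (unchanged)
  [5] x = 5 * 1  (unchanged)
  [6] return x  (unchanged)
Result (6 stmts):
  v = 1
  z = 9
  d = 7 * 0
  t = 5 - d
  x = 5 * 1
  return x

Answer: v = 1
z = 9
d = 7 * 0
t = 5 - d
x = 5 * 1
return x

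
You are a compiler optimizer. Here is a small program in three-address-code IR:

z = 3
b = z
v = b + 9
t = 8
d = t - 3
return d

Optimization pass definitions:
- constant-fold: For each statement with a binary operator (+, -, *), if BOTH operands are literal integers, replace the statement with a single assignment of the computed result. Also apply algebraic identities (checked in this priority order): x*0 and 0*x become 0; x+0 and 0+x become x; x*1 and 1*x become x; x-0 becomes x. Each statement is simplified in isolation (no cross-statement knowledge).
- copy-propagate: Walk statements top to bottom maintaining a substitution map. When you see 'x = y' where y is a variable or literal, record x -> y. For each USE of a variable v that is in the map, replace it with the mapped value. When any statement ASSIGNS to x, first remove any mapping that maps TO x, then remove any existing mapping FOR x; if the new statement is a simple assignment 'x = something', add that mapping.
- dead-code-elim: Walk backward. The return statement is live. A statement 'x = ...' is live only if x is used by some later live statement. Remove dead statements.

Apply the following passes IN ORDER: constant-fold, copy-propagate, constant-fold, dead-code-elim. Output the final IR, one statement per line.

Initial IR:
  z = 3
  b = z
  v = b + 9
  t = 8
  d = t - 3
  return d
After constant-fold (6 stmts):
  z = 3
  b = z
  v = b + 9
  t = 8
  d = t - 3
  return d
After copy-propagate (6 stmts):
  z = 3
  b = 3
  v = 3 + 9
  t = 8
  d = 8 - 3
  return d
After constant-fold (6 stmts):
  z = 3
  b = 3
  v = 12
  t = 8
  d = 5
  return d
After dead-code-elim (2 stmts):
  d = 5
  return d

Answer: d = 5
return d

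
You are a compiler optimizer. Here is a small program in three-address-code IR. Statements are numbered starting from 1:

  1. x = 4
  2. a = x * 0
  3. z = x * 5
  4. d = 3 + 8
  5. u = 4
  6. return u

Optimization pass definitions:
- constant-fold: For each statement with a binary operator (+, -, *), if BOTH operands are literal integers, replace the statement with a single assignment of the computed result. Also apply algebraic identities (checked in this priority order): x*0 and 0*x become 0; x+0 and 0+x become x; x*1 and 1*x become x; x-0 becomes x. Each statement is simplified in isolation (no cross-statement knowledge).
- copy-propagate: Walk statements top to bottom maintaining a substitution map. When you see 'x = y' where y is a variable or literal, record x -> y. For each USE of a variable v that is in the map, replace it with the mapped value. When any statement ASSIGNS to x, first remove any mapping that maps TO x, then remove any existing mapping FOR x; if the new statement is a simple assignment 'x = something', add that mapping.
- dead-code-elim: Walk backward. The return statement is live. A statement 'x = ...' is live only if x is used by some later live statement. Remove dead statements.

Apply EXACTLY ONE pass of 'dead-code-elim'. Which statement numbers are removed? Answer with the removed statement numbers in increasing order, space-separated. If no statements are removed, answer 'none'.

Backward liveness scan:
Stmt 1 'x = 4': DEAD (x not in live set [])
Stmt 2 'a = x * 0': DEAD (a not in live set [])
Stmt 3 'z = x * 5': DEAD (z not in live set [])
Stmt 4 'd = 3 + 8': DEAD (d not in live set [])
Stmt 5 'u = 4': KEEP (u is live); live-in = []
Stmt 6 'return u': KEEP (return); live-in = ['u']
Removed statement numbers: [1, 2, 3, 4]
Surviving IR:
  u = 4
  return u

Answer: 1 2 3 4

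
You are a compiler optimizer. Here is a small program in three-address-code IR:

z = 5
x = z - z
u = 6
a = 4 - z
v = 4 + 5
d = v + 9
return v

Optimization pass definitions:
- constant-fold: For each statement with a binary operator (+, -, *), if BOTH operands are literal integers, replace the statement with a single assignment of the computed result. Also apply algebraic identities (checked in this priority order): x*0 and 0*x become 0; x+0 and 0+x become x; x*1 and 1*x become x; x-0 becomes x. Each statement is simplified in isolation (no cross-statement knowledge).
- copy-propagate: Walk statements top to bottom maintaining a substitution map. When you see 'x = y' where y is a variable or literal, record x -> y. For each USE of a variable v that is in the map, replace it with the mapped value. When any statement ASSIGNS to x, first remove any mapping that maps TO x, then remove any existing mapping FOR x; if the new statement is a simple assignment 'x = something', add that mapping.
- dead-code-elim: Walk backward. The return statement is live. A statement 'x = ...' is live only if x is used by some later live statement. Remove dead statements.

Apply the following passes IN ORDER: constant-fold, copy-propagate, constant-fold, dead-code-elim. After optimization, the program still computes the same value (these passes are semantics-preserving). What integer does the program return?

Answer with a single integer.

Initial IR:
  z = 5
  x = z - z
  u = 6
  a = 4 - z
  v = 4 + 5
  d = v + 9
  return v
After constant-fold (7 stmts):
  z = 5
  x = z - z
  u = 6
  a = 4 - z
  v = 9
  d = v + 9
  return v
After copy-propagate (7 stmts):
  z = 5
  x = 5 - 5
  u = 6
  a = 4 - 5
  v = 9
  d = 9 + 9
  return 9
After constant-fold (7 stmts):
  z = 5
  x = 0
  u = 6
  a = -1
  v = 9
  d = 18
  return 9
After dead-code-elim (1 stmts):
  return 9
Evaluate:
  z = 5  =>  z = 5
  x = z - z  =>  x = 0
  u = 6  =>  u = 6
  a = 4 - z  =>  a = -1
  v = 4 + 5  =>  v = 9
  d = v + 9  =>  d = 18
  return v = 9

Answer: 9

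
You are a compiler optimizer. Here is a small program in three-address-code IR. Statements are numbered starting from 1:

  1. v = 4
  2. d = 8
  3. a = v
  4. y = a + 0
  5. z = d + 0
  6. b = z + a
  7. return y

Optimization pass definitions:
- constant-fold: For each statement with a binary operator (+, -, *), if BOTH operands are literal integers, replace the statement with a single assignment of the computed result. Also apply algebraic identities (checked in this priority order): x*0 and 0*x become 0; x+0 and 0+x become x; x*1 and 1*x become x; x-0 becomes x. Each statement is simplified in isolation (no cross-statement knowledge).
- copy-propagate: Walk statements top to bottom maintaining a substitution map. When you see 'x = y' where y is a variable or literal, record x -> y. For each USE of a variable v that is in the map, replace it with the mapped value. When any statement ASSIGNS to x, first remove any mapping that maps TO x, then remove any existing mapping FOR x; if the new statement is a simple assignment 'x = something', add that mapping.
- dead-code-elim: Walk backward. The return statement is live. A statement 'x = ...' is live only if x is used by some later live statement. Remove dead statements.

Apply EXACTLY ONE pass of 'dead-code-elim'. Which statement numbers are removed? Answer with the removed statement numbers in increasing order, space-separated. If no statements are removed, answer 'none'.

Answer: 2 5 6

Derivation:
Backward liveness scan:
Stmt 1 'v = 4': KEEP (v is live); live-in = []
Stmt 2 'd = 8': DEAD (d not in live set ['v'])
Stmt 3 'a = v': KEEP (a is live); live-in = ['v']
Stmt 4 'y = a + 0': KEEP (y is live); live-in = ['a']
Stmt 5 'z = d + 0': DEAD (z not in live set ['y'])
Stmt 6 'b = z + a': DEAD (b not in live set ['y'])
Stmt 7 'return y': KEEP (return); live-in = ['y']
Removed statement numbers: [2, 5, 6]
Surviving IR:
  v = 4
  a = v
  y = a + 0
  return y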